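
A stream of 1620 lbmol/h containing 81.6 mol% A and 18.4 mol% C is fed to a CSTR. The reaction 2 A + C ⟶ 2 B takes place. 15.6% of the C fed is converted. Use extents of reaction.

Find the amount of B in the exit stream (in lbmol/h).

93 lbmol/h

C reacted = 0.156 × 298.1 = 46.5 lbmol/h; ν_C = −1, so ξ = 46.5/1 = 46.5 lbmol/h.
Outlet amounts (n = n₀ + ν ξ):
  A: 1322 − 2(46.5) = 1229
  C: 298.1 − 1(46.5) = 251.6
  B: 0 + 2(46.5) = 93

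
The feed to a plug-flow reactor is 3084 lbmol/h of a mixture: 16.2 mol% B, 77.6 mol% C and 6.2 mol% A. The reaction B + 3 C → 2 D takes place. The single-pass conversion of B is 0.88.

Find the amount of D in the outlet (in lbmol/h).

879 lbmol/h

B reacted = 0.88 × 499.6 = 439.7 lbmol/h; ν_B = −1, so ξ = 439.7/1 = 439.7 lbmol/h.
Outlet amounts (n = n₀ + ν ξ):
  B: 499.6 − 1(439.7) = 59.95
  C: 2393 − 3(439.7) = 1074
  D: 0 + 2(439.7) = 879.3
  A: 191.2 (inert)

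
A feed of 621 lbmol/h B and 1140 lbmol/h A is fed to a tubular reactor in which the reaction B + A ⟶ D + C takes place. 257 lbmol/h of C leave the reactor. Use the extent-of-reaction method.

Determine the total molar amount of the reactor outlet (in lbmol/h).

For C: n = n₀ + 1ξ → 257 = 0 + 1ξ, giving ξ = 257 lbmol/h.
Outlet amounts (n = n₀ + ν ξ):
  B: 621 − 1(257) = 364
  A: 1140 − 1(257) = 883
  D: 0 + 1(257) = 257
  C: 0 + 1(257) = 257
Total out = 364 + 883 + 257 + 257 = 1761 lbmol/h.

1760 lbmol/h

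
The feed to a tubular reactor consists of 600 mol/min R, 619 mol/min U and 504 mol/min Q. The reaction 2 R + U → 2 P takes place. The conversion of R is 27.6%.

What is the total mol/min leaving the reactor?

R reacted = 0.276 × 600 = 165.6 mol/min; ν_R = −2, so ξ = 165.6/2 = 82.8 mol/min.
Outlet amounts (n = n₀ + ν ξ):
  R: 600 − 2(82.8) = 434.4
  U: 619 − 1(82.8) = 536.2
  P: 0 + 2(82.8) = 165.6
  Q: 504 (inert)
Total out = 434.4 + 536.2 + 165.6 + 504 = 1640 mol/min.

1640 mol/min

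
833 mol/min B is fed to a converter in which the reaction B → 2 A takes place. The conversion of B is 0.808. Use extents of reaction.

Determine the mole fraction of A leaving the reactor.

0.894

B reacted = 0.808 × 833 = 673.1 mol/min; ν_B = −1, so ξ = 673.1/1 = 673.1 mol/min.
Outlet amounts (n = n₀ + ν ξ):
  B: 833 − 1(673.1) = 159.9
  A: 0 + 2(673.1) = 1346
Total out = 1506 mol/min; y_A = 1346 / 1506 = 0.8938.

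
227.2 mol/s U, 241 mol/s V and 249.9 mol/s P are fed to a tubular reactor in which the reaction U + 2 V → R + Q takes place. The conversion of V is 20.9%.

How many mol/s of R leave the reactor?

25.2 mol/s

V reacted = 0.209 × 241 = 50.37 mol/s; ν_V = −2, so ξ = 50.37/2 = 25.18 mol/s.
Outlet amounts (n = n₀ + ν ξ):
  U: 227.2 − 1(25.18) = 202
  V: 241 − 2(25.18) = 190.6
  R: 0 + 1(25.18) = 25.18
  Q: 0 + 1(25.18) = 25.18
  P: 249.9 (inert)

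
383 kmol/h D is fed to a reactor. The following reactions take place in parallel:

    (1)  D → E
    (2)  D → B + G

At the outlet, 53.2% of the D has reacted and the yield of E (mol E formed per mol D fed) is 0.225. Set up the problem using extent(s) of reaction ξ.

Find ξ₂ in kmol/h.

Yield of E: 1ξ₁ / 383 = 0.225 → ξ₁ = 86.17 kmol/h.
Conversion of D: 1ξ₁ + 1ξ₂ = 0.532 × 383 = 203.8 → ξ₂ = 117.6 kmol/h.
Outlet amounts (n = n₀ + Σ ν·ξ):
  D: 383 − 1(86.17) − 1(117.6) = 179.2
  E: 0 + 1(86.17) = 86.17
  B: 0 + 1(117.6) = 117.6
  G: 0 + 1(117.6) = 117.6

ξ₂ = 118 kmol/h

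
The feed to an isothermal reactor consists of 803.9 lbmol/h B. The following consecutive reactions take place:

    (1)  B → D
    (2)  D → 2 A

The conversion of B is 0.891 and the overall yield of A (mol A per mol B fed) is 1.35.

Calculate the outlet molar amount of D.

174 lbmol/h

Conversion of B: B consumed = 1ξ₁ = 0.891 × 803.9 → ξ₁ = 716.3 lbmol/h.
Yield of A: 2ξ₂ / 803.9 = 1.35 → ξ₂ = 542.6 lbmol/h.
Outlet amounts (n = n₀ + Σ ν·ξ):
  B: 803.9 − 1(716.3) = 87.63
  D: 0 + 1(716.3) − 1(542.6) = 173.6
  A: 0 + 2(542.6) = 1085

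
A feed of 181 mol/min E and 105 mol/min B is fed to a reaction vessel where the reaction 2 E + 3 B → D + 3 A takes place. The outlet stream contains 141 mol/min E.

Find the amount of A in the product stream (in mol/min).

For E: n = n₀ − 2ξ → 141 = 181 − 2ξ, giving ξ = 20 mol/min.
Outlet amounts (n = n₀ + ν ξ):
  E: 181 − 2(20) = 141
  B: 105 − 3(20) = 45
  D: 0 + 1(20) = 20
  A: 0 + 3(20) = 60

60 mol/min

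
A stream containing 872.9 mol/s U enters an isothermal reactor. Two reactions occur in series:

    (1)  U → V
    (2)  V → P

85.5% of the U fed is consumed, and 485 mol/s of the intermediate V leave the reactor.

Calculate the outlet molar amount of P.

261 mol/s

Conversion of U: U consumed = 1ξ₁ = 0.855 × 872.9 → ξ₁ = 746.3 mol/s.
V balance: n_V = 0 + 1ξ₁ − 1ξ₂ = 485 → ξ₂ = (1·746.3 − 485)/1 = 261.3 mol/s.
Outlet amounts (n = n₀ + Σ ν·ξ):
  U: 872.9 − 1(746.3) = 126.6
  V: 0 + 1(746.3) − 1(261.3) = 485
  P: 0 + 1(261.3) = 261.3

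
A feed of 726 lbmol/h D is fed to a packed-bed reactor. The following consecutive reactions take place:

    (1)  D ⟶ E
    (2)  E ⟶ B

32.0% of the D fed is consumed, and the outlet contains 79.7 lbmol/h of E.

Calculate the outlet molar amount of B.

Conversion of D: D consumed = 1ξ₁ = 0.32 × 726 → ξ₁ = 232.3 lbmol/h.
E balance: n_E = 0 + 1ξ₁ − 1ξ₂ = 79.7 → ξ₂ = (1·232.3 − 79.7)/1 = 152.6 lbmol/h.
Outlet amounts (n = n₀ + Σ ν·ξ):
  D: 726 − 1(232.3) = 493.7
  E: 0 + 1(232.3) − 1(152.6) = 79.7
  B: 0 + 1(152.6) = 152.6

153 lbmol/h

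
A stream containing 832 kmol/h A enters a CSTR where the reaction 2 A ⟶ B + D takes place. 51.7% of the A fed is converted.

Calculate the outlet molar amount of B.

215 kmol/h

A reacted = 0.517 × 832 = 430.1 kmol/h; ν_A = −2, so ξ = 430.1/2 = 215.1 kmol/h.
Outlet amounts (n = n₀ + ν ξ):
  A: 832 − 2(215.1) = 401.9
  B: 0 + 1(215.1) = 215.1
  D: 0 + 1(215.1) = 215.1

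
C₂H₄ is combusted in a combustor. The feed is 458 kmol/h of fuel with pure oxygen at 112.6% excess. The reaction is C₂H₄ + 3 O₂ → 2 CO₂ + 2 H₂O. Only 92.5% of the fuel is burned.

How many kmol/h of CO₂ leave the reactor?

847 kmol/h

Stoichiometric O₂ = 3 × 458 = 1374 kmol/h; O₂ fed = 1374 × 2.126 = 2921 kmol/h.
Fuel reacted = 0.925 × 458 → ξ = 423.7 kmol/h.
Outlet (n = n₀ + ν ξ):
  C₂H₄: 458 − 1(423.7) = 34.35
  O₂: 2921 − 3(423.7) = 1650
  CO₂: 0 + 2(423.7) = 847.3
  H₂O: 0 + 2(423.7) = 847.3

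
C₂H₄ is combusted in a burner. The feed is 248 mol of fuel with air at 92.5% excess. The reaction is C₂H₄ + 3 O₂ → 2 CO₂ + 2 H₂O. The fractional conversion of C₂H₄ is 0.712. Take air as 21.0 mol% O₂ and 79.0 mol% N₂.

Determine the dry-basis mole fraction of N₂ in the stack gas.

Stoichiometric O₂ = 3 × 248 = 744 mol; O₂ fed = 744 × 1.925 = 1432 mol.
N₂ fed = 1432 × 79/21 = 5388 mol.
Fuel reacted = 0.712 × 248 → ξ = 176.6 mol.
Outlet (n = n₀ + ν ξ):
  C₂H₄: 248 − 1(176.6) = 71.42
  O₂: 1432 − 3(176.6) = 902.5
  N₂: 5388 (inert)
  CO₂: 0 + 2(176.6) = 353.2
  H₂O: 0 + 2(176.6) = 353.2
Dry total = 6715 mol; y_N₂ (dry) = 5388 / 6715 = 0.8024.

0.802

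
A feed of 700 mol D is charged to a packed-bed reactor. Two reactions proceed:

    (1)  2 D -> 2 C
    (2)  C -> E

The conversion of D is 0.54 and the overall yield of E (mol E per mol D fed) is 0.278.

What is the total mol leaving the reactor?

Conversion of D: D consumed = 2ξ₁ = 0.54 × 700 → ξ₁ = 189 mol.
Yield of E: 1ξ₂ / 700 = 0.278 → ξ₂ = 194.6 mol.
Outlet amounts (n = n₀ + Σ ν·ξ):
  D: 700 − 2(189) = 322
  C: 0 + 2(189) − 1(194.6) = 183.4
  E: 0 + 1(194.6) = 194.6
Total out = 322 + 183.4 + 194.6 = 700 mol.

700 mol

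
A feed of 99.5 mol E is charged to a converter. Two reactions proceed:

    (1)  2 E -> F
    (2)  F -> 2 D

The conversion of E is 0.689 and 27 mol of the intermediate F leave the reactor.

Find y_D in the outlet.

Conversion of E: E consumed = 2ξ₁ = 0.689 × 99.5 → ξ₁ = 34.28 mol.
F balance: n_F = 0 + 1ξ₁ − 1ξ₂ = 27 → ξ₂ = (1·34.28 − 27)/1 = 7.278 mol.
Outlet amounts (n = n₀ + Σ ν·ξ):
  E: 99.5 − 2(34.28) = 30.94
  F: 0 + 1(34.28) − 1(7.278) = 27
  D: 0 + 2(7.278) = 14.56
Total out = 72.5 mol; y_D = 14.56 / 72.5 = 0.2008.

0.201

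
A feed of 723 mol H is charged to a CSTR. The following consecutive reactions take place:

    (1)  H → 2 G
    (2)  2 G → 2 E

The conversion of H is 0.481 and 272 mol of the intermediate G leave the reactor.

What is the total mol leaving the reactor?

Conversion of H: H consumed = 1ξ₁ = 0.481 × 723 → ξ₁ = 347.8 mol.
G balance: n_G = 0 + 2ξ₁ − 2ξ₂ = 272 → ξ₂ = (2·347.8 − 272)/2 = 211.8 mol.
Outlet amounts (n = n₀ + Σ ν·ξ):
  H: 723 − 1(347.8) = 375.2
  G: 0 + 2(347.8) − 2(211.8) = 272
  E: 0 + 2(211.8) = 423.5
Total out = 375.2 + 272 + 423.5 = 1071 mol.

1070 mol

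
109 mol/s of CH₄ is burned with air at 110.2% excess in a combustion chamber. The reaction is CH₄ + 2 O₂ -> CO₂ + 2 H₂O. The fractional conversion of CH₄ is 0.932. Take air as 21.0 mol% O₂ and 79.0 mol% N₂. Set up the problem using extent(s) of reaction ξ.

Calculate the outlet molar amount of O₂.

Stoichiometric O₂ = 2 × 109 = 218 mol/s; O₂ fed = 218 × 2.102 = 458.2 mol/s.
N₂ fed = 458.2 × 79/21 = 1724 mol/s.
Fuel reacted = 0.932 × 109 → ξ = 101.6 mol/s.
Outlet (n = n₀ + ν ξ):
  CH₄: 109 − 1(101.6) = 7.412
  O₂: 458.2 − 2(101.6) = 255.1
  N₂: 1724 (inert)
  CO₂: 0 + 1(101.6) = 101.6
  H₂O: 0 + 2(101.6) = 203.2

255 mol/s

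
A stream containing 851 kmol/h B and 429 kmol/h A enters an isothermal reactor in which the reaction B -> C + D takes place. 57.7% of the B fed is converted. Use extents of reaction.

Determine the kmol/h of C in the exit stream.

B reacted = 0.577 × 851 = 491 kmol/h; ν_B = −1, so ξ = 491/1 = 491 kmol/h.
Outlet amounts (n = n₀ + ν ξ):
  B: 851 − 1(491) = 360
  C: 0 + 1(491) = 491
  D: 0 + 1(491) = 491
  A: 429 (inert)

491 kmol/h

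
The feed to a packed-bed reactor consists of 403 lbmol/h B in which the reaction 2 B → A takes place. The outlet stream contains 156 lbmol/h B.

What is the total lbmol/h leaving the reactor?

280 lbmol/h

For B: n = n₀ − 2ξ → 156 = 403 − 2ξ, giving ξ = 123.5 lbmol/h.
Outlet amounts (n = n₀ + ν ξ):
  B: 403 − 2(123.5) = 156
  A: 0 + 1(123.5) = 123.5
Total out = 156 + 123.5 = 279.5 lbmol/h.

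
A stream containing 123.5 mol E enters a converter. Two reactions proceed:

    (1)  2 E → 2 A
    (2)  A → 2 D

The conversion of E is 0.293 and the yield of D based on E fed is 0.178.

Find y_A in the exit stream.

0.187

Conversion of E: E consumed = 2ξ₁ = 0.293 × 123.5 → ξ₁ = 18.09 mol.
Yield of D: 2ξ₂ / 123.5 = 0.178 → ξ₂ = 10.99 mol.
Outlet amounts (n = n₀ + Σ ν·ξ):
  E: 123.5 − 2(18.09) = 87.31
  A: 0 + 2(18.09) − 1(10.99) = 25.19
  D: 0 + 2(10.99) = 21.98
Total out = 134.5 mol; y_A = 25.19 / 134.5 = 0.1873.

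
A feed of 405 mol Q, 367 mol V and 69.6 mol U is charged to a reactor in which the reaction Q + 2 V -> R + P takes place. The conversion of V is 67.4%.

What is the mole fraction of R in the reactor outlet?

V reacted = 0.674 × 367 = 247.4 mol; ν_V = −2, so ξ = 247.4/2 = 123.7 mol.
Outlet amounts (n = n₀ + ν ξ):
  Q: 405 − 1(123.7) = 281.3
  V: 367 − 2(123.7) = 119.6
  R: 0 + 1(123.7) = 123.7
  P: 0 + 1(123.7) = 123.7
  U: 69.6 (inert)
Total out = 717.9 mol; y_R = 123.7 / 717.9 = 0.1723.

0.172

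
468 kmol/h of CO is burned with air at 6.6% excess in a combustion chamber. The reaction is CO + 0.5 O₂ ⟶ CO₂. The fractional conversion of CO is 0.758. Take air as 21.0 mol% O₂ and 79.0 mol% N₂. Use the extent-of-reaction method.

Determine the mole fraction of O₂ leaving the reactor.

Stoichiometric O₂ = 0.5 × 468 = 234 kmol/h; O₂ fed = 234 × 1.066 = 249.4 kmol/h.
N₂ fed = 249.4 × 79/21 = 938.4 kmol/h.
Fuel reacted = 0.758 × 468 → ξ = 354.7 kmol/h.
Outlet (n = n₀ + ν ξ):
  CO: 468 − 1(354.7) = 113.3
  O₂: 249.4 − 0.5(354.7) = 72.07
  N₂: 938.4 (inert)
  CO₂: 0 + 1(354.7) = 354.7
Total out = 1478 kmol/h; y_O₂ = 72.07 / 1478 = 0.04875.

0.0487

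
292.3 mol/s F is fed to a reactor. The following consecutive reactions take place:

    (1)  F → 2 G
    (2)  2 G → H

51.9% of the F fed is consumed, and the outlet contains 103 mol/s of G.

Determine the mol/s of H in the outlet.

Conversion of F: F consumed = 1ξ₁ = 0.519 × 292.3 → ξ₁ = 151.7 mol/s.
G balance: n_G = 0 + 2ξ₁ − 2ξ₂ = 103 → ξ₂ = (2·151.7 − 103)/2 = 100.2 mol/s.
Outlet amounts (n = n₀ + Σ ν·ξ):
  F: 292.3 − 1(151.7) = 140.6
  G: 0 + 2(151.7) − 2(100.2) = 103
  H: 0 + 1(100.2) = 100.2

100 mol/s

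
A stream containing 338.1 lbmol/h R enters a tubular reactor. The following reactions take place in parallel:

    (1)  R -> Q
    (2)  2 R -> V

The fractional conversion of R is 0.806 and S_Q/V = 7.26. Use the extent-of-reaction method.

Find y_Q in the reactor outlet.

Conversion of R: R consumed = 0.806 × 338.1 = 272.5 lbmol/h = 1ξ₁ + 2ξ₂.
Selectivity: 1ξ₁ / (1ξ₂) = 7.26 → ξ₁ = 7.26 ξ₂.
Substitute: (1·7.26 + 2) ξ₂ = 272.5 → ξ₂ = 29.43 lbmol/h, ξ₁ = 213.7 lbmol/h.
Outlet amounts (n = n₀ + Σ ν·ξ):
  R: 338.1 − 1(213.7) − 2(29.43) = 65.59
  Q: 0 + 1(213.7) = 213.7
  V: 0 + 1(29.43) = 29.43
Total out = 308.7 lbmol/h; y_Q = 213.7 / 308.7 = 0.6922.

0.692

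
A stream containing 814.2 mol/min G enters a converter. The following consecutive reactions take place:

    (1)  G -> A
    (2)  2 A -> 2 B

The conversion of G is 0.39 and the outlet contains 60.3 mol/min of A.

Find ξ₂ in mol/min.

Conversion of G: G consumed = 1ξ₁ = 0.39 × 814.2 → ξ₁ = 317.5 mol/min.
A balance: n_A = 0 + 1ξ₁ − 2ξ₂ = 60.3 → ξ₂ = (1·317.5 − 60.3)/2 = 128.6 mol/min.
Outlet amounts (n = n₀ + Σ ν·ξ):
  G: 814.2 − 1(317.5) = 496.7
  A: 0 + 1(317.5) − 2(128.6) = 60.3
  B: 0 + 2(128.6) = 257.2

ξ₂ = 129 mol/min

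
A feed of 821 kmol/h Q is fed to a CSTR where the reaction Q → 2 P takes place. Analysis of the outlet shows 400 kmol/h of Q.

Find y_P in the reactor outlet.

For Q: n = n₀ − 1ξ → 400 = 821 − 1ξ, giving ξ = 421 kmol/h.
Outlet amounts (n = n₀ + ν ξ):
  Q: 821 − 1(421) = 400
  P: 0 + 2(421) = 842
Total out = 1242 kmol/h; y_P = 842 / 1242 = 0.6779.

0.678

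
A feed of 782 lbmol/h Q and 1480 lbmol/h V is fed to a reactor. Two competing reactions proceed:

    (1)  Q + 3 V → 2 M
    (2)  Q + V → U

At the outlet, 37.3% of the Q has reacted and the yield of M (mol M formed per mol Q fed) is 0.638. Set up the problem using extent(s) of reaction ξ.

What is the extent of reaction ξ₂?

ξ₂ = 42.2 lbmol/h

Yield of M: 2ξ₁ / 782 = 0.638 → ξ₁ = 249.5 lbmol/h.
Conversion of Q: 1ξ₁ + 1ξ₂ = 0.373 × 782 = 291.7 → ξ₂ = 42.23 lbmol/h.
Outlet amounts (n = n₀ + Σ ν·ξ):
  Q: 782 − 1(249.5) − 1(42.23) = 490.3
  V: 1480 − 3(249.5) − 1(42.23) = 689.4
  M: 0 + 2(249.5) = 498.9
  U: 0 + 1(42.23) = 42.23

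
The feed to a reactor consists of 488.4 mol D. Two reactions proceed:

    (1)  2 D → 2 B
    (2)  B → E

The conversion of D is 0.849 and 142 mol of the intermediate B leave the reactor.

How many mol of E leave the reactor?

Conversion of D: D consumed = 2ξ₁ = 0.849 × 488.4 → ξ₁ = 207.3 mol.
B balance: n_B = 0 + 2ξ₁ − 1ξ₂ = 142 → ξ₂ = (2·207.3 − 142)/1 = 272.7 mol.
Outlet amounts (n = n₀ + Σ ν·ξ):
  D: 488.4 − 2(207.3) = 73.75
  B: 0 + 2(207.3) − 1(272.7) = 142
  E: 0 + 1(272.7) = 272.7

273 mol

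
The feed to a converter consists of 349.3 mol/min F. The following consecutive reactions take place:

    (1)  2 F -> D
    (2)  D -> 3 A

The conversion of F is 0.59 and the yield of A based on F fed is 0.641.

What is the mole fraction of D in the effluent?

Conversion of F: F consumed = 2ξ₁ = 0.59 × 349.3 → ξ₁ = 103 mol/min.
Yield of A: 3ξ₂ / 349.3 = 0.641 → ξ₂ = 74.63 mol/min.
Outlet amounts (n = n₀ + Σ ν·ξ):
  F: 349.3 − 2(103) = 143.2
  D: 0 + 1(103) − 1(74.63) = 28.41
  A: 0 + 3(74.63) = 223.9
Total out = 395.5 mol/min; y_D = 28.41 / 395.5 = 0.07183.

0.0718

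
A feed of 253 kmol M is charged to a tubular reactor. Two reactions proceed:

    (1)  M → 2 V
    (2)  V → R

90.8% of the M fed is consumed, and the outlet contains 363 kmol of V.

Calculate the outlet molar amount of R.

96.4 kmol

Conversion of M: M consumed = 1ξ₁ = 0.908 × 253 → ξ₁ = 229.7 kmol.
V balance: n_V = 0 + 2ξ₁ − 1ξ₂ = 363 → ξ₂ = (2·229.7 − 363)/1 = 96.45 kmol.
Outlet amounts (n = n₀ + Σ ν·ξ):
  M: 253 − 1(229.7) = 23.28
  V: 0 + 2(229.7) − 1(96.45) = 363
  R: 0 + 1(96.45) = 96.45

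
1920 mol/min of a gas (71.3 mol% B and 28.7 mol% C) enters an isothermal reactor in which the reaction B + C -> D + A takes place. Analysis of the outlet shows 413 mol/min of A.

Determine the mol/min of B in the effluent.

For A: n = n₀ + 1ξ → 413 = 0 + 1ξ, giving ξ = 413 mol/min.
Outlet amounts (n = n₀ + ν ξ):
  B: 1369 − 1(413) = 956
  C: 551 − 1(413) = 138
  D: 0 + 1(413) = 413
  A: 0 + 1(413) = 413

956 mol/min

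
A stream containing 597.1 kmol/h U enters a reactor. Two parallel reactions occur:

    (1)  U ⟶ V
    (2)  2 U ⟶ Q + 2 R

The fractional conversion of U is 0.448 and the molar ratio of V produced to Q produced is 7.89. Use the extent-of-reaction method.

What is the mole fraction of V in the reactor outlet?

0.342

Conversion of U: U consumed = 0.448 × 597.1 = 267.5 kmol/h = 1ξ₁ + 2ξ₂.
Selectivity: 1ξ₁ / (1ξ₂) = 7.89 → ξ₁ = 7.89 ξ₂.
Substitute: (1·7.89 + 2) ξ₂ = 267.5 → ξ₂ = 27.05 kmol/h, ξ₁ = 213.4 kmol/h.
Outlet amounts (n = n₀ + Σ ν·ξ):
  U: 597.1 − 1(213.4) − 2(27.05) = 329.6
  V: 0 + 1(213.4) = 213.4
  Q: 0 + 1(27.05) = 27.05
  R: 0 + 2(27.05) = 54.1
Total out = 624.1 kmol/h; y_V = 213.4 / 624.1 = 0.3419.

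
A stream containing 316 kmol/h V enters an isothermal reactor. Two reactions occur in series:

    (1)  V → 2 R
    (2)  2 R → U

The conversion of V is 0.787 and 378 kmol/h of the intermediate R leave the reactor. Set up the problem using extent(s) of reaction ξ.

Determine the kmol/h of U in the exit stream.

Conversion of V: V consumed = 1ξ₁ = 0.787 × 316 → ξ₁ = 248.7 kmol/h.
R balance: n_R = 0 + 2ξ₁ − 2ξ₂ = 378 → ξ₂ = (2·248.7 − 378)/2 = 59.69 kmol/h.
Outlet amounts (n = n₀ + Σ ν·ξ):
  V: 316 − 1(248.7) = 67.31
  R: 0 + 2(248.7) − 2(59.69) = 378
  U: 0 + 1(59.69) = 59.69

59.7 kmol/h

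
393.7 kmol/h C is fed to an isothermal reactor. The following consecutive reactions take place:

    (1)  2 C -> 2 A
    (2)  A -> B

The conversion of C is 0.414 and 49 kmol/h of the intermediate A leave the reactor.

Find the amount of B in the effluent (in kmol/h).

Conversion of C: C consumed = 2ξ₁ = 0.414 × 393.7 → ξ₁ = 81.5 kmol/h.
A balance: n_A = 0 + 2ξ₁ − 1ξ₂ = 49 → ξ₂ = (2·81.5 − 49)/1 = 114 kmol/h.
Outlet amounts (n = n₀ + Σ ν·ξ):
  C: 393.7 − 2(81.5) = 230.7
  A: 0 + 2(81.5) − 1(114) = 49
  B: 0 + 1(114) = 114

114 kmol/h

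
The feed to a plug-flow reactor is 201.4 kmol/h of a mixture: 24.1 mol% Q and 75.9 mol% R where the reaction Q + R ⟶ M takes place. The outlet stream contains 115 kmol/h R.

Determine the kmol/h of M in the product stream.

For R: n = n₀ − 1ξ → 115 = 152.9 − 1ξ, giving ξ = 37.86 kmol/h.
Outlet amounts (n = n₀ + ν ξ):
  Q: 48.54 − 1(37.86) = 10.67
  R: 152.9 − 1(37.86) = 115
  M: 0 + 1(37.86) = 37.86

37.9 kmol/h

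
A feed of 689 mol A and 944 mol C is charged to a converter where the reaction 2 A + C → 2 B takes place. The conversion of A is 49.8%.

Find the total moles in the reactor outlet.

1460 mol

A reacted = 0.498 × 689 = 343.1 mol; ν_A = −2, so ξ = 343.1/2 = 171.6 mol.
Outlet amounts (n = n₀ + ν ξ):
  A: 689 − 2(171.6) = 345.9
  C: 944 − 1(171.6) = 772.4
  B: 0 + 2(171.6) = 343.1
Total out = 345.9 + 772.4 + 343.1 = 1461 mol.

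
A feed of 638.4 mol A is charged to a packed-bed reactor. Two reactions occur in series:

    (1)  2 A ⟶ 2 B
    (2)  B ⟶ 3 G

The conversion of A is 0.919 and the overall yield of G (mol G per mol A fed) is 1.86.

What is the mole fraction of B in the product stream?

Conversion of A: A consumed = 2ξ₁ = 0.919 × 638.4 → ξ₁ = 293.3 mol.
Yield of G: 3ξ₂ / 638.4 = 1.86 → ξ₂ = 395.8 mol.
Outlet amounts (n = n₀ + Σ ν·ξ):
  A: 638.4 − 2(293.3) = 51.71
  B: 0 + 2(293.3) − 1(395.8) = 190.9
  G: 0 + 3(395.8) = 1187
Total out = 1430 mol; y_B = 190.9 / 1430 = 0.1335.

0.133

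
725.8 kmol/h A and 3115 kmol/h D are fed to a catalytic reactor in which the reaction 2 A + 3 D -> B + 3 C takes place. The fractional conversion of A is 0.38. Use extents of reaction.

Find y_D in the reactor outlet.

A reacted = 0.38 × 725.8 = 275.8 kmol/h; ν_A = −2, so ξ = 275.8/2 = 137.9 kmol/h.
Outlet amounts (n = n₀ + ν ξ):
  A: 725.8 − 2(137.9) = 450
  D: 3115 − 3(137.9) = 2701
  B: 0 + 1(137.9) = 137.9
  C: 0 + 3(137.9) = 413.7
Total out = 3703 kmol/h; y_D = 2701 / 3703 = 0.7295.

0.73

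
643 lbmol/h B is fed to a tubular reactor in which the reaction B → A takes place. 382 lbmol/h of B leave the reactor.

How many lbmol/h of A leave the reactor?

261 lbmol/h

For B: n = n₀ − 1ξ → 382 = 643 − 1ξ, giving ξ = 261 lbmol/h.
Outlet amounts (n = n₀ + ν ξ):
  B: 643 − 1(261) = 382
  A: 0 + 1(261) = 261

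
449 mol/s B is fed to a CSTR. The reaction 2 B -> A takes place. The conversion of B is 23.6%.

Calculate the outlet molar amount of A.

B reacted = 0.236 × 449 = 106 mol/s; ν_B = −2, so ξ = 106/2 = 52.98 mol/s.
Outlet amounts (n = n₀ + ν ξ):
  B: 449 − 2(52.98) = 343
  A: 0 + 1(52.98) = 52.98

53 mol/s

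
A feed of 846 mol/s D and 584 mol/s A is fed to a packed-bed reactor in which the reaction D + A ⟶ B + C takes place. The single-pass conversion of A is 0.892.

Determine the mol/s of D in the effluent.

325 mol/s

A reacted = 0.892 × 584 = 520.9 mol/s; ν_A = −1, so ξ = 520.9/1 = 520.9 mol/s.
Outlet amounts (n = n₀ + ν ξ):
  D: 846 − 1(520.9) = 325.1
  A: 584 − 1(520.9) = 63.07
  B: 0 + 1(520.9) = 520.9
  C: 0 + 1(520.9) = 520.9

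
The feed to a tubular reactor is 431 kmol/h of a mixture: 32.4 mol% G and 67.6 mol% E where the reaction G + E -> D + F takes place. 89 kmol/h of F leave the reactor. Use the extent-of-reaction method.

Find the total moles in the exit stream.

For F: n = n₀ + 1ξ → 89 = 0 + 1ξ, giving ξ = 89 kmol/h.
Outlet amounts (n = n₀ + ν ξ):
  G: 139.6 − 1(89) = 50.64
  E: 291.4 − 1(89) = 202.4
  D: 0 + 1(89) = 89
  F: 0 + 1(89) = 89
Total out = 50.64 + 202.4 + 89 + 89 = 431 kmol/h.

431 kmol/h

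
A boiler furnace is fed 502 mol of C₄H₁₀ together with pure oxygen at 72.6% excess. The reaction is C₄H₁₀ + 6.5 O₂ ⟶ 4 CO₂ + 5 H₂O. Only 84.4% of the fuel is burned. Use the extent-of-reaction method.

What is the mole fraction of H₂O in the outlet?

0.313

Stoichiometric O₂ = 6.5 × 502 = 3263 mol; O₂ fed = 3263 × 1.726 = 5632 mol.
Fuel reacted = 0.844 × 502 → ξ = 423.7 mol.
Outlet (n = n₀ + ν ξ):
  C₄H₁₀: 502 − 1(423.7) = 78.31
  O₂: 5632 − 6.5(423.7) = 2878
  CO₂: 0 + 4(423.7) = 1695
  H₂O: 0 + 5(423.7) = 2118
Total out = 6769 mol; y_H₂O = 2118 / 6769 = 0.3129.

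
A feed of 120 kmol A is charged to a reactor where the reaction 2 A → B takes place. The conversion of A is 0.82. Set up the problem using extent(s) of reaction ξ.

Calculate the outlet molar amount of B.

A reacted = 0.82 × 120 = 98.4 kmol; ν_A = −2, so ξ = 98.4/2 = 49.2 kmol.
Outlet amounts (n = n₀ + ν ξ):
  A: 120 − 2(49.2) = 21.6
  B: 0 + 1(49.2) = 49.2

49.2 kmol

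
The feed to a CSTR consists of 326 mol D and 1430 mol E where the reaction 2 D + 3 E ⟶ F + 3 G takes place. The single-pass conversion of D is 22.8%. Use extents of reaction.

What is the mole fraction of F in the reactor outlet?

0.0216

D reacted = 0.228 × 326 = 74.33 mol; ν_D = −2, so ξ = 74.33/2 = 37.16 mol.
Outlet amounts (n = n₀ + ν ξ):
  D: 326 − 2(37.16) = 251.7
  E: 1430 − 3(37.16) = 1319
  F: 0 + 1(37.16) = 37.16
  G: 0 + 3(37.16) = 111.5
Total out = 1719 mol; y_F = 37.16 / 1719 = 0.02162.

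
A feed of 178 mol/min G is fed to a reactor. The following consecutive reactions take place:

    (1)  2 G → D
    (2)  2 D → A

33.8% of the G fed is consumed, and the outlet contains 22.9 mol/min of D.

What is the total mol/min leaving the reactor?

144 mol/min

Conversion of G: G consumed = 2ξ₁ = 0.338 × 178 → ξ₁ = 30.08 mol/min.
D balance: n_D = 0 + 1ξ₁ − 2ξ₂ = 22.9 → ξ₂ = (1·30.08 − 22.9)/2 = 3.591 mol/min.
Outlet amounts (n = n₀ + Σ ν·ξ):
  G: 178 − 2(30.08) = 117.8
  D: 0 + 1(30.08) − 2(3.591) = 22.9
  A: 0 + 1(3.591) = 3.591
Total out = 117.8 + 22.9 + 3.591 = 144.3 mol/min.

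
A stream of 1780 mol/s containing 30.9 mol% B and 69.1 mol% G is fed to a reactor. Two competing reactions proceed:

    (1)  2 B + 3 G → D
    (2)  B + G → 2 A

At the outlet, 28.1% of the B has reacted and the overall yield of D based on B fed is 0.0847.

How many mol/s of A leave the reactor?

Yield of D: 1ξ₁ / 550 = 0.0847 → ξ₁ = 46.59 mol/s.
Conversion of B: 2ξ₁ + 1ξ₂ = 0.281 × 550 = 154.6 → ξ₂ = 61.38 mol/s.
Outlet amounts (n = n₀ + Σ ν·ξ):
  B: 550 − 2(46.59) − 1(61.38) = 395.5
  G: 1230 − 3(46.59) − 1(61.38) = 1029
  D: 0 + 1(46.59) = 46.59
  A: 0 + 2(61.38) = 122.8

123 mol/s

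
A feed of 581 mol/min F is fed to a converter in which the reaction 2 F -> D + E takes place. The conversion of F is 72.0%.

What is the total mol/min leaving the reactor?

581 mol/min

F reacted = 0.72 × 581 = 418.3 mol/min; ν_F = −2, so ξ = 418.3/2 = 209.2 mol/min.
Outlet amounts (n = n₀ + ν ξ):
  F: 581 − 2(209.2) = 162.7
  D: 0 + 1(209.2) = 209.2
  E: 0 + 1(209.2) = 209.2
Total out = 162.7 + 209.2 + 209.2 = 581 mol/min.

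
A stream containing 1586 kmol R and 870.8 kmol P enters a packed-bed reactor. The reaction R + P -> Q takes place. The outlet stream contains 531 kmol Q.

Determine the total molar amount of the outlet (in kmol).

1930 kmol

For Q: n = n₀ + 1ξ → 531 = 0 + 1ξ, giving ξ = 531 kmol.
Outlet amounts (n = n₀ + ν ξ):
  R: 1586 − 1(531) = 1055
  P: 870.8 − 1(531) = 339.8
  Q: 0 + 1(531) = 531
Total out = 1055 + 339.8 + 531 = 1926 kmol.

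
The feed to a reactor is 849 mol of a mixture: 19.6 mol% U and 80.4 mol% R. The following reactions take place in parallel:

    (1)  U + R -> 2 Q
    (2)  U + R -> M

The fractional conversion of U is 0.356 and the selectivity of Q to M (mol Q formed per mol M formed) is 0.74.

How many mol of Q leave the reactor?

32 mol

Conversion of U: U consumed = 0.356 × 166.4 = 59.24 mol = 1ξ₁ + 1ξ₂.
Selectivity: 2ξ₁ / (1ξ₂) = 0.74 → ξ₁ = 0.37 ξ₂.
Substitute: (1·0.37 + 1) ξ₂ = 59.24 → ξ₂ = 43.24 mol, ξ₁ = 16 mol.
Outlet amounts (n = n₀ + Σ ν·ξ):
  U: 166.4 − 1(16) − 1(43.24) = 107.2
  R: 682.6 − 1(16) − 1(43.24) = 623.4
  Q: 0 + 2(16) = 32
  M: 0 + 1(43.24) = 43.24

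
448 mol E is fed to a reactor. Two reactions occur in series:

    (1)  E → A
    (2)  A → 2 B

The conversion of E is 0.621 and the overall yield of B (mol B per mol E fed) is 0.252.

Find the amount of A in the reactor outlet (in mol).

222 mol

Conversion of E: E consumed = 1ξ₁ = 0.621 × 448 → ξ₁ = 278.2 mol.
Yield of B: 2ξ₂ / 448 = 0.252 → ξ₂ = 56.45 mol.
Outlet amounts (n = n₀ + Σ ν·ξ):
  E: 448 − 1(278.2) = 169.8
  A: 0 + 1(278.2) − 1(56.45) = 221.8
  B: 0 + 2(56.45) = 112.9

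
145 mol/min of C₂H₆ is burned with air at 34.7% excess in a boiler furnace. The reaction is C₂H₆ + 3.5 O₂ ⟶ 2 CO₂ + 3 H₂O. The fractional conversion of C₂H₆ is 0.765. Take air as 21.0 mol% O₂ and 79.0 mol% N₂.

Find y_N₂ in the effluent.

0.744

Stoichiometric O₂ = 3.5 × 145 = 507.5 mol/min; O₂ fed = 507.5 × 1.347 = 683.6 mol/min.
N₂ fed = 683.6 × 79/21 = 2572 mol/min.
Fuel reacted = 0.765 × 145 → ξ = 110.9 mol/min.
Outlet (n = n₀ + ν ξ):
  C₂H₆: 145 − 1(110.9) = 34.08
  O₂: 683.6 − 3.5(110.9) = 295.4
  N₂: 2572 (inert)
  CO₂: 0 + 2(110.9) = 221.8
  H₂O: 0 + 3(110.9) = 332.8
Total out = 3456 mol/min; y_N₂ = 2572 / 3456 = 0.7442.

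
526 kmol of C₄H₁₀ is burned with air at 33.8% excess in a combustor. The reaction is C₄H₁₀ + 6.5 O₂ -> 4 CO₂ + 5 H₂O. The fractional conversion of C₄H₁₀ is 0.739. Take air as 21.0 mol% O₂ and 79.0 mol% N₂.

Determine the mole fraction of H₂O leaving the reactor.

Stoichiometric O₂ = 6.5 × 526 = 3419 kmol; O₂ fed = 3419 × 1.338 = 4575 kmol.
N₂ fed = 4575 × 79/21 = 17210 kmol.
Fuel reacted = 0.739 × 526 → ξ = 388.7 kmol.
Outlet (n = n₀ + ν ξ):
  C₄H₁₀: 526 − 1(388.7) = 137.3
  O₂: 4575 − 6.5(388.7) = 2048
  N₂: 17210 (inert)
  CO₂: 0 + 4(388.7) = 1555
  H₂O: 0 + 5(388.7) = 1944
Total out = 22890 kmol; y_H₂O = 1944 / 22890 = 0.0849.

0.0849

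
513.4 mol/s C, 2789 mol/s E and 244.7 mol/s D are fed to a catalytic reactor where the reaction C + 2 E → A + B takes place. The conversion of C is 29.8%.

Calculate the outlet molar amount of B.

C reacted = 0.298 × 513.4 = 153 mol/s; ν_C = −1, so ξ = 153/1 = 153 mol/s.
Outlet amounts (n = n₀ + ν ξ):
  C: 513.4 − 1(153) = 360.4
  E: 2789 − 2(153) = 2483
  A: 0 + 1(153) = 153
  B: 0 + 1(153) = 153
  D: 244.7 (inert)

153 mol/s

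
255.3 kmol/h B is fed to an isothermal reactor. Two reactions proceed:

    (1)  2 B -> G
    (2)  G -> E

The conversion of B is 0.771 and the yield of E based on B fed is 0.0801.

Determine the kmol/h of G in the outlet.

78 kmol/h

Conversion of B: B consumed = 2ξ₁ = 0.771 × 255.3 → ξ₁ = 98.42 kmol/h.
Yield of E: 1ξ₂ / 255.3 = 0.0801 → ξ₂ = 20.45 kmol/h.
Outlet amounts (n = n₀ + Σ ν·ξ):
  B: 255.3 − 2(98.42) = 58.46
  G: 0 + 1(98.42) − 1(20.45) = 77.97
  E: 0 + 1(20.45) = 20.45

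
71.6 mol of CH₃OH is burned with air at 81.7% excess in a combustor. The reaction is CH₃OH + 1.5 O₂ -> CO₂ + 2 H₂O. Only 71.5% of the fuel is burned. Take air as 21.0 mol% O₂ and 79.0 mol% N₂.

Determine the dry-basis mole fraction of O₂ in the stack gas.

0.128

Stoichiometric O₂ = 1.5 × 71.6 = 107.4 mol; O₂ fed = 107.4 × 1.817 = 195.1 mol.
N₂ fed = 195.1 × 79/21 = 734.1 mol.
Fuel reacted = 0.715 × 71.6 → ξ = 51.19 mol.
Outlet (n = n₀ + ν ξ):
  CH₃OH: 71.6 − 1(51.19) = 20.41
  O₂: 195.1 − 1.5(51.19) = 118.4
  N₂: 734.1 (inert)
  CO₂: 0 + 1(51.19) = 51.19
  H₂O: 0 + 2(51.19) = 102.4
Dry total = 924.1 mol; y_O₂ (dry) = 118.4 / 924.1 = 0.1281.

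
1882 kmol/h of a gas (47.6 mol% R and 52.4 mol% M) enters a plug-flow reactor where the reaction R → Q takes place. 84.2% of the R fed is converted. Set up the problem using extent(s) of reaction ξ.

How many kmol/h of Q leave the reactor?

754 kmol/h

R reacted = 0.842 × 895.8 = 754.3 kmol/h; ν_R = −1, so ξ = 754.3/1 = 754.3 kmol/h.
Outlet amounts (n = n₀ + ν ξ):
  R: 895.8 − 1(754.3) = 141.5
  Q: 0 + 1(754.3) = 754.3
  M: 986.2 (inert)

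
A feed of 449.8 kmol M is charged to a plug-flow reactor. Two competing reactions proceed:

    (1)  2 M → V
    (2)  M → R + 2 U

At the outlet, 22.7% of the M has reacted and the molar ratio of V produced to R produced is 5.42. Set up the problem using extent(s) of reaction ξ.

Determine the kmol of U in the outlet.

Conversion of M: M consumed = 0.227 × 449.8 = 102.1 kmol = 2ξ₁ + 1ξ₂.
Selectivity: 1ξ₁ / (1ξ₂) = 5.42 → ξ₁ = 5.42 ξ₂.
Substitute: (2·5.42 + 1) ξ₂ = 102.1 → ξ₂ = 8.624 kmol, ξ₁ = 46.74 kmol.
Outlet amounts (n = n₀ + Σ ν·ξ):
  M: 449.8 − 2(46.74) − 1(8.624) = 347.7
  V: 0 + 1(46.74) = 46.74
  R: 0 + 1(8.624) = 8.624
  U: 0 + 2(8.624) = 17.25

17.2 kmol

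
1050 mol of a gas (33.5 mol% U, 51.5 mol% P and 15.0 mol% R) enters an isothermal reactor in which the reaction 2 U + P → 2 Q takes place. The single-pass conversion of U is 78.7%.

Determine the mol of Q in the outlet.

U reacted = 0.787 × 351.8 = 276.8 mol; ν_U = −2, so ξ = 276.8/2 = 138.4 mol.
Outlet amounts (n = n₀ + ν ξ):
  U: 351.8 − 2(138.4) = 74.92
  P: 540.8 − 1(138.4) = 402.3
  Q: 0 + 2(138.4) = 276.8
  R: 157.5 (inert)

277 mol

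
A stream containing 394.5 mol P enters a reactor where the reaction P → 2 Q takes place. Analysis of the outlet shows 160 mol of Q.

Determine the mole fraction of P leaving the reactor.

For Q: n = n₀ + 2ξ → 160 = 0 + 2ξ, giving ξ = 80 mol.
Outlet amounts (n = n₀ + ν ξ):
  P: 394.5 − 1(80) = 314.5
  Q: 0 + 2(80) = 160
Total out = 474.5 mol; y_P = 314.5 / 474.5 = 0.6628.

0.663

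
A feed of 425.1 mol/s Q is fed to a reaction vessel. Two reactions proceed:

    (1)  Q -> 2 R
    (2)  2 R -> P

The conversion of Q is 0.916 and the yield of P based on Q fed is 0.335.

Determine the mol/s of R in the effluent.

494 mol/s

Conversion of Q: Q consumed = 1ξ₁ = 0.916 × 425.1 → ξ₁ = 389.4 mol/s.
Yield of P: 1ξ₂ / 425.1 = 0.335 → ξ₂ = 142.4 mol/s.
Outlet amounts (n = n₀ + Σ ν·ξ):
  Q: 425.1 − 1(389.4) = 35.71
  R: 0 + 2(389.4) − 2(142.4) = 494
  P: 0 + 1(142.4) = 142.4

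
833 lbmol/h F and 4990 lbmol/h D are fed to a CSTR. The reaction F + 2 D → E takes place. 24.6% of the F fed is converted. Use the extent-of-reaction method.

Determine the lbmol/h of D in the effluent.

F reacted = 0.246 × 833 = 204.9 lbmol/h; ν_F = −1, so ξ = 204.9/1 = 204.9 lbmol/h.
Outlet amounts (n = n₀ + ν ξ):
  F: 833 − 1(204.9) = 628.1
  D: 4990 − 2(204.9) = 4580
  E: 0 + 1(204.9) = 204.9

4580 lbmol/h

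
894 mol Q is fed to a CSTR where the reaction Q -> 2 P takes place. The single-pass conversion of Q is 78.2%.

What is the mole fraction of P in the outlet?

0.878

Q reacted = 0.782 × 894 = 699.1 mol; ν_Q = −1, so ξ = 699.1/1 = 699.1 mol.
Outlet amounts (n = n₀ + ν ξ):
  Q: 894 − 1(699.1) = 194.9
  P: 0 + 2(699.1) = 1398
Total out = 1593 mol; y_P = 1398 / 1593 = 0.8777.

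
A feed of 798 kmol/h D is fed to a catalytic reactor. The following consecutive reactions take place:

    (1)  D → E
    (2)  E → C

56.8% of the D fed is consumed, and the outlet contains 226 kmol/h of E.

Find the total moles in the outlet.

Conversion of D: D consumed = 1ξ₁ = 0.568 × 798 → ξ₁ = 453.3 kmol/h.
E balance: n_E = 0 + 1ξ₁ − 1ξ₂ = 226 → ξ₂ = (1·453.3 − 226)/1 = 227.3 kmol/h.
Outlet amounts (n = n₀ + Σ ν·ξ):
  D: 798 − 1(453.3) = 344.7
  E: 0 + 1(453.3) − 1(227.3) = 226
  C: 0 + 1(227.3) = 227.3
Total out = 344.7 + 226 + 227.3 = 798 kmol/h.

798 kmol/h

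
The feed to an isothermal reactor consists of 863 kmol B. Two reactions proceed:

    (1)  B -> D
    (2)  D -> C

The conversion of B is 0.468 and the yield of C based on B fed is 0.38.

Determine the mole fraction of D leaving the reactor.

0.088

Conversion of B: B consumed = 1ξ₁ = 0.468 × 863 → ξ₁ = 403.9 kmol.
Yield of C: 1ξ₂ / 863 = 0.38 → ξ₂ = 327.9 kmol.
Outlet amounts (n = n₀ + Σ ν·ξ):
  B: 863 − 1(403.9) = 459.1
  D: 0 + 1(403.9) − 1(327.9) = 75.94
  C: 0 + 1(327.9) = 327.9
Total out = 863 kmol; y_D = 75.94 / 863 = 0.088.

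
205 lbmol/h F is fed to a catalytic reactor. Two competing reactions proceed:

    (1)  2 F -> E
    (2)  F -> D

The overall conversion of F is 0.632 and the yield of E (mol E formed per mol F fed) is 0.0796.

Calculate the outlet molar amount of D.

Yield of E: 1ξ₁ / 205 = 0.0796 → ξ₁ = 16.32 lbmol/h.
Conversion of F: 2ξ₁ + 1ξ₂ = 0.632 × 205 = 129.6 → ξ₂ = 96.92 lbmol/h.
Outlet amounts (n = n₀ + Σ ν·ξ):
  F: 205 − 2(16.32) − 1(96.92) = 75.44
  E: 0 + 1(16.32) = 16.32
  D: 0 + 1(96.92) = 96.92

96.9 lbmol/h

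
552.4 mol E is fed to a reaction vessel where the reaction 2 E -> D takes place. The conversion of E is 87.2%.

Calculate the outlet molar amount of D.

E reacted = 0.872 × 552.4 = 481.7 mol; ν_E = −2, so ξ = 481.7/2 = 240.8 mol.
Outlet amounts (n = n₀ + ν ξ):
  E: 552.4 − 2(240.8) = 70.71
  D: 0 + 1(240.8) = 240.8

241 mol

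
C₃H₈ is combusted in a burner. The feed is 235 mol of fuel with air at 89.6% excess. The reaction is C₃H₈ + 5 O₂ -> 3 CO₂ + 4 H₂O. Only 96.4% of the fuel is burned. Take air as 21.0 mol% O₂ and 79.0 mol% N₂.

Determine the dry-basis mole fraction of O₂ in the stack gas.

Stoichiometric O₂ = 5 × 235 = 1175 mol; O₂ fed = 1175 × 1.896 = 2228 mol.
N₂ fed = 2228 × 79/21 = 8381 mol.
Fuel reacted = 0.964 × 235 → ξ = 226.5 mol.
Outlet (n = n₀ + ν ξ):
  C₃H₈: 235 − 1(226.5) = 8.46
  O₂: 2228 − 5(226.5) = 1095
  N₂: 8381 (inert)
  CO₂: 0 + 3(226.5) = 679.6
  H₂O: 0 + 4(226.5) = 906.2
Dry total = 10160 mol; y_O₂ (dry) = 1095 / 10160 = 0.1077.

0.108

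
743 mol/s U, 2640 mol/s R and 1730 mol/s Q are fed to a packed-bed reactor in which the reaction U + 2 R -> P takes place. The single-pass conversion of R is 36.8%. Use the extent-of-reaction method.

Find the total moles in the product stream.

4140 mol/s

R reacted = 0.368 × 2640 = 971.5 mol/s; ν_R = −2, so ξ = 971.5/2 = 485.8 mol/s.
Outlet amounts (n = n₀ + ν ξ):
  U: 743 − 1(485.8) = 257.2
  R: 2640 − 2(485.8) = 1668
  P: 0 + 1(485.8) = 485.8
  Q: 1730 (inert)
Total out = 257.2 + 1668 + 485.8 + 1730 = 4141 mol/s.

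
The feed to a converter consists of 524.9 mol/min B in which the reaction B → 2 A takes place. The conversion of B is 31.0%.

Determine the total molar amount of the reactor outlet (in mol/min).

688 mol/min

B reacted = 0.31 × 524.9 = 162.7 mol/min; ν_B = −1, so ξ = 162.7/1 = 162.7 mol/min.
Outlet amounts (n = n₀ + ν ξ):
  B: 524.9 − 1(162.7) = 362.2
  A: 0 + 2(162.7) = 325.4
Total out = 362.2 + 325.4 = 687.6 mol/min.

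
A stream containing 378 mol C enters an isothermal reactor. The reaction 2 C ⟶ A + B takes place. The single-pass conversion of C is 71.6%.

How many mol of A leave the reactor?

135 mol

C reacted = 0.716 × 378 = 270.6 mol; ν_C = −2, so ξ = 270.6/2 = 135.3 mol.
Outlet amounts (n = n₀ + ν ξ):
  C: 378 − 2(135.3) = 107.4
  A: 0 + 1(135.3) = 135.3
  B: 0 + 1(135.3) = 135.3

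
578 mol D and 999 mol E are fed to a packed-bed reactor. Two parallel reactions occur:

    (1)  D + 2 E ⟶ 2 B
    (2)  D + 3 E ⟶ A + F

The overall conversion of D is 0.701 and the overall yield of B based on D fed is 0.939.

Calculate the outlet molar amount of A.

Yield of B: 2ξ₁ / 578 = 0.939 → ξ₁ = 271.4 mol.
Conversion of D: 1ξ₁ + 1ξ₂ = 0.701 × 578 = 405.2 → ξ₂ = 133.8 mol.
Outlet amounts (n = n₀ + Σ ν·ξ):
  D: 578 − 1(271.4) − 1(133.8) = 172.8
  E: 999 − 2(271.4) − 3(133.8) = 54.84
  B: 0 + 2(271.4) = 542.7
  A: 0 + 1(133.8) = 133.8
  F: 0 + 1(133.8) = 133.8

134 mol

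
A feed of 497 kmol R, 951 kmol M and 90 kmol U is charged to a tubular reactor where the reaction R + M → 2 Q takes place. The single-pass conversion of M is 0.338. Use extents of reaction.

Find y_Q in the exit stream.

M reacted = 0.338 × 951 = 321.4 kmol; ν_M = −1, so ξ = 321.4/1 = 321.4 kmol.
Outlet amounts (n = n₀ + ν ξ):
  R: 497 − 1(321.4) = 175.6
  M: 951 − 1(321.4) = 629.6
  Q: 0 + 2(321.4) = 642.9
  U: 90 (inert)
Total out = 1538 kmol; y_Q = 642.9 / 1538 = 0.418.

0.418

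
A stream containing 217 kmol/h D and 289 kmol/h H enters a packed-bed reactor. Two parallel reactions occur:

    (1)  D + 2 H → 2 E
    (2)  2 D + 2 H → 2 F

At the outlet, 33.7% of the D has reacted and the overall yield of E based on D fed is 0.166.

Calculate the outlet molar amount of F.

Yield of E: 2ξ₁ / 217 = 0.166 → ξ₁ = 18.01 kmol/h.
Conversion of D: 1ξ₁ + 2ξ₂ = 0.337 × 217 = 73.13 → ξ₂ = 27.56 kmol/h.
Outlet amounts (n = n₀ + Σ ν·ξ):
  D: 217 − 1(18.01) − 2(27.56) = 143.9
  H: 289 − 2(18.01) − 2(27.56) = 197.9
  E: 0 + 2(18.01) = 36.02
  F: 0 + 2(27.56) = 55.12

55.1 kmol/h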